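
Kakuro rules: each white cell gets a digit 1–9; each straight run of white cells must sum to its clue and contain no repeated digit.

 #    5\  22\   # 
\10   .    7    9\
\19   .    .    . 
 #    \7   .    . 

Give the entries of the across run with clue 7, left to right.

R1C1 = 10 − 7 = 3 completes the 10 across.
R2C1 = 5 − 3 = 2 completes the 5 down.
R2C2 = 9: the only remaining digit allowed by both the 19 across and the 22 down.
R2C3 = 19 − 11 = 8 completes the 19 across.
R3C2 = 22 − 16 = 6 completes the 22 down.
R3C3 = 7 − 6 = 1 completes the 7 across.

6 1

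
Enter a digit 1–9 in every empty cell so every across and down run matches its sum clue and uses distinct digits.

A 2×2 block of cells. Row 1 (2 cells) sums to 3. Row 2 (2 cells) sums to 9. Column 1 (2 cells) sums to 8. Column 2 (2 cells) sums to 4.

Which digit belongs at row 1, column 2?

1

3 in 2 cells must be {1,2}; 4 in 2 cells must be {1,3}.
The 3 across and the 4 down share only 1, so (1,2) = 1.
(2,2) = 4 − 1 = 3 completes the 4 down.
(1,1) = 3 − 1 = 2 completes the 3 across.
(2,1) = 9 − 3 = 6 completes the 9 across.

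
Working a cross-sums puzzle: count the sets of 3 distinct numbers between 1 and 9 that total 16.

3 distinct digits from 1–9 sum between 6 and 24.

8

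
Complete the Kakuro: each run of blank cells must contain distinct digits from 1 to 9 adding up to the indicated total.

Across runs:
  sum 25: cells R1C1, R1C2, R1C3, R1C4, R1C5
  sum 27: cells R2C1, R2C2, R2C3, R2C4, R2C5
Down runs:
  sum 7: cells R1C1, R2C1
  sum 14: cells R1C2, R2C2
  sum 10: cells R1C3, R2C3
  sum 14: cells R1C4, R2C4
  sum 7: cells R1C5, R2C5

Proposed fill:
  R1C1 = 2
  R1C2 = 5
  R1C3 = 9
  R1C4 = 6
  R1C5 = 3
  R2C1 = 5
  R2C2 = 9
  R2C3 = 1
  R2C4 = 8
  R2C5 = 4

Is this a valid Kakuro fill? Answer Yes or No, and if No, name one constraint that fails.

Across: 2+5+9+6+3=25; 5+9+1+8+4=27. Down: 2+5=7; 5+9=14; 9+1=10; 6+8=14; 3+4=7. No digit repeats within any run.

Yes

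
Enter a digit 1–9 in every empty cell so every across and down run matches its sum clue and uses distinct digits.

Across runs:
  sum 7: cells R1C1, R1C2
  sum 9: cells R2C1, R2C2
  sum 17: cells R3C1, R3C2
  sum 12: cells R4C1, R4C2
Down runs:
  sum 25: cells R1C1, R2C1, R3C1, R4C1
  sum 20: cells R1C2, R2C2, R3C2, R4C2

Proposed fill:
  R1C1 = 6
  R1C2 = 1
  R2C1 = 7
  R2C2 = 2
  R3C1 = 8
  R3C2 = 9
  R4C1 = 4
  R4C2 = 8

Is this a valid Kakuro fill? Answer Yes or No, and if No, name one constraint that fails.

Yes

Across: 6+1=7; 7+2=9; 8+9=17; 4+8=12. Down: 6+7+8+4=25; 1+2+9+8=20. No digit repeats within any run.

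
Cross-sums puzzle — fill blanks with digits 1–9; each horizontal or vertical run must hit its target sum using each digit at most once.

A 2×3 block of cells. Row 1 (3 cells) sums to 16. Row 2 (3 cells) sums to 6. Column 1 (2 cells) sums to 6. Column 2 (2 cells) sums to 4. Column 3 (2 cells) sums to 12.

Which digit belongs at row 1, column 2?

6 in 3 cells must be {1,2,3}; 4 in 2 cells must be {1,3}.
The 6 across and the 12 down share only 3, so (2,3) = 3.
(1,3) = 12 − 3 = 9 completes the 12 down.
Given what's placed, (2,2) must be 1 to fit the 6 across and 4 down.
(1,2) = 4 − 1 = 3 completes the 4 down.
(2,1) = 6 − 4 = 2 completes the 6 across.
(1,1) = 16 − 12 = 4 completes the 16 across.

3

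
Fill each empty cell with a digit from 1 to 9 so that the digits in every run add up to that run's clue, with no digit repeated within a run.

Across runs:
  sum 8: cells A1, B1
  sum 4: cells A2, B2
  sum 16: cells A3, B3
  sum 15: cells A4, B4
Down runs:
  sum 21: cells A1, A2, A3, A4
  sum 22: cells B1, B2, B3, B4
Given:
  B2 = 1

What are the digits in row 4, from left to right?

7, 8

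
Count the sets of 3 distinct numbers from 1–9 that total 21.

3

3 distinct digits from 1–9 sum between 6 and 24.
Enumerating: {4,8,9}, {5,7,9}, {6,7,8}.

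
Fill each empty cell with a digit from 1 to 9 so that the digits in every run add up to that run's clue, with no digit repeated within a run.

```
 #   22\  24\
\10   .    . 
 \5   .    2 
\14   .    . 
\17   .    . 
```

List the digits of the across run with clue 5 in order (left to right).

3, 2

17 in 2 cells must be {8,9}.
R2C1 = 5 − 2 = 3 completes the 5 across.
Nothing is forced directly, so branch on R4C1, whose candidates are 8 or 9. If R4C1 = 9: that forces R4C2 = 8, R1C2 = 9, R3C2 = 5, after which R1C1 would have to be in {1} for the 10 across but in {2,4,6,8} for the 22 down — contradiction. So R4C1 = 8.
R4C2 = 17 − 8 = 9 completes the 17 across.
Nothing is forced directly, so branch on R1C2, whose candidates are 6 or 7 or 8. If R1C2 = 6: that forces R1C1 = 4, after which R3C1 would have to be in {5,6,8,9} for the 14 across but in {7} for the 22 down — contradiction. If R1C2 = 7: then R1C1 would have to be in {3} for the 10 across but in {2,4,5,6,7,9} for the 22 down — contradiction. So R1C2 = 8.
R1C1 = 10 − 8 = 2 completes the 10 across.
R3C1 = 22 − 13 = 9 completes the 22 down.
R3C2 = 14 − 9 = 5 completes the 14 across.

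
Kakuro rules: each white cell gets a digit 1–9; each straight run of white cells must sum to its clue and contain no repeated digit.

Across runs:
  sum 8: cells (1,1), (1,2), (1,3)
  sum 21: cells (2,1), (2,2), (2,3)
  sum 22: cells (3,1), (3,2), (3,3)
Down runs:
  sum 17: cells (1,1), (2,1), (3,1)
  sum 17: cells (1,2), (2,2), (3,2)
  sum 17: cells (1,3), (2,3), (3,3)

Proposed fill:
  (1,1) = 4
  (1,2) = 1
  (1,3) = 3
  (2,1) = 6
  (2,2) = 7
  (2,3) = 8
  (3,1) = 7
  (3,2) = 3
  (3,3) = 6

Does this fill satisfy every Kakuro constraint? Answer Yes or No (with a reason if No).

No — the down run (1,2)–(3,2) sums to 11, not 17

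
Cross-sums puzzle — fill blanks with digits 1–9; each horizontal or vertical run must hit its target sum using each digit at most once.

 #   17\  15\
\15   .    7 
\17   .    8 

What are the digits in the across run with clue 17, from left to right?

17 in 2 cells must be {8,9}.
R1C1 = 15 − 7 = 8 completes the 15 across.
R2C1 = 17 − 8 = 9 completes the 17 across.

9 8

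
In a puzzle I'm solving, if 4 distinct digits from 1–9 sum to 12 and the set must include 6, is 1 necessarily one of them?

Yes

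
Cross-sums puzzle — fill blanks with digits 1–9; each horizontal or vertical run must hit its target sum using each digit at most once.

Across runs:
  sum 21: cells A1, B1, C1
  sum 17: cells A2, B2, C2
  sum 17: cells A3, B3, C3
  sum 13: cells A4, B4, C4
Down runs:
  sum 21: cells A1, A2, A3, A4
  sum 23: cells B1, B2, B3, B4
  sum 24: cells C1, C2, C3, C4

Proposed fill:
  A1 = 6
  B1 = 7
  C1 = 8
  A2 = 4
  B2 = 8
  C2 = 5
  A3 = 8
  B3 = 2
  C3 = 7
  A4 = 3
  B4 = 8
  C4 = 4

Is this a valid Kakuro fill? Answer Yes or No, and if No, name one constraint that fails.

No — the down run B1–B4 sums to 25, not 23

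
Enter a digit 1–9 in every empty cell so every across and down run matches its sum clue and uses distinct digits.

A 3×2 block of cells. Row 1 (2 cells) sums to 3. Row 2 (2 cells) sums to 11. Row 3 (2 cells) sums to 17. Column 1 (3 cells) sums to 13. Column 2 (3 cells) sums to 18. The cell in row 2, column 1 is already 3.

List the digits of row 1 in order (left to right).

2 1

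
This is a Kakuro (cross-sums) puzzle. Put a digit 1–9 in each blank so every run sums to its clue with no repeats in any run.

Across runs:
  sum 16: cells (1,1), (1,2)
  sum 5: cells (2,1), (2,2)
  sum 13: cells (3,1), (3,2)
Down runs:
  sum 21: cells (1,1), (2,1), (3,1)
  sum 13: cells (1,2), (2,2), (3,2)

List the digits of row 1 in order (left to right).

16 in 2 cells must be {7,9}.
The 5 across and the 21 down share only 4, so (2,1) = 4.
(2,2) = 5 − 4 = 1 completes the 5 across.
Given what's placed, (1,1) must be 9 to fit the 16 across and 21 down.
(1,2) = 16 − 9 = 7 completes the 16 across.
(3,1) = 21 − 13 = 8 completes the 21 down.
(3,2) = 13 − 8 = 5 completes the 13 across.

9, 7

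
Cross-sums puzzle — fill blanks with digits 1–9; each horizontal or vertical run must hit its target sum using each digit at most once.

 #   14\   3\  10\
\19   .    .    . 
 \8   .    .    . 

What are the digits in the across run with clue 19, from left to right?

9, 2, 8

3 in 2 cells must be {1,2}.
The 19 across and the 3 down share only 2, so R1C2 = 2.
The 8 across and the 14 down share only 5, so R2C1 = 5.
R2C2 = 3 − 2 = 1 completes the 3 down.
R2C3 = 8 − 6 = 2 completes the 8 across.
R1C1 = 14 − 5 = 9 completes the 14 down.
R1C3 = 19 − 11 = 8 completes the 19 across.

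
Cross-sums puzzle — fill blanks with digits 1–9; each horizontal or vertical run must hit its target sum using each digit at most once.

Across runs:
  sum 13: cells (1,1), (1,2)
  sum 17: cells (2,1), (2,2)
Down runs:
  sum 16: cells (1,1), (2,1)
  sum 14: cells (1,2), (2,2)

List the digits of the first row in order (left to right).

17 in 2 cells must be {8,9}; 16 in 2 cells must be {7,9}.
The 17 across and the 16 down share only 9, so (2,1) = 9.
(2,2) = 17 − 9 = 8 completes the 17 across.
(1,1) = 16 − 9 = 7 completes the 16 down.
(1,2) = 13 − 7 = 6 completes the 13 across.

7, 6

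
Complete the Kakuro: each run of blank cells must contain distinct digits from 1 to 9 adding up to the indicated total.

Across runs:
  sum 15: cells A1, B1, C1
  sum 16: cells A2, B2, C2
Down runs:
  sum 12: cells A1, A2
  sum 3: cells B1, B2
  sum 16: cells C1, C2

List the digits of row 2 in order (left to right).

8, 1, 7

3 in 2 cells must be {1,2}; 16 in 2 cells must be {7,9}.
Nothing is forced directly, so branch on B1, whose candidates are 1 or 2. If B1 = 1: that forces C1 = 9, B2 = 2, after which C2 would have to be in {5,6,8,9} for the 16 across but in {7} for the 16 down — contradiction. So B1 = 2.
B2 = 3 − 2 = 1 completes the 3 down.
Nothing is forced directly, so branch on C1, whose candidates are 7 or 9. If C1 = 7: then A1 would have to be in {6} for the 15 across but in {3,4,5,7,8,9} for the 12 down — contradiction. So C1 = 9.
A1 = 15 − 11 = 4 completes the 15 across.
A2 = 12 − 4 = 8 completes the 12 down.
C2 = 16 − 9 = 7 completes the 16 across.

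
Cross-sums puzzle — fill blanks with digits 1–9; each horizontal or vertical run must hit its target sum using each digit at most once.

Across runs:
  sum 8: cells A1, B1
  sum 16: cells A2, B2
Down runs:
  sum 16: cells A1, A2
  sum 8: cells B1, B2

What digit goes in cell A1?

16 in 2 cells must be {7,9}.
The 8 across and the 16 down share only 7, so A1 = 7.
B1 = 8 − 7 = 1 completes the 8 across.
A2 = 16 − 7 = 9 completes the 16 down.
B2 = 16 − 9 = 7 completes the 16 across.

7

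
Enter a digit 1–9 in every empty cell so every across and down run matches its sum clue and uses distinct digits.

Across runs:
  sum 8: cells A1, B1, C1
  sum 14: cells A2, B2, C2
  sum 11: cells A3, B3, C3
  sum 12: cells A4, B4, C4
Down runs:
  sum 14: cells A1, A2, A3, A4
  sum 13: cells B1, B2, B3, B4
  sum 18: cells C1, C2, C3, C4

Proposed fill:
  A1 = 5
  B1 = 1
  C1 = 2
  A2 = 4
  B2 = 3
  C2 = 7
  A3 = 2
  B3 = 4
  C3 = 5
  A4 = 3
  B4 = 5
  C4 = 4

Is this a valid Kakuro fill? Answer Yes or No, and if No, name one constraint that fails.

Yes

Across: 5+1+2=8; 4+3+7=14; 2+4+5=11; 3+5+4=12. Down: 5+4+2+3=14; 1+3+4+5=13; 2+7+5+4=18. No digit repeats within any run.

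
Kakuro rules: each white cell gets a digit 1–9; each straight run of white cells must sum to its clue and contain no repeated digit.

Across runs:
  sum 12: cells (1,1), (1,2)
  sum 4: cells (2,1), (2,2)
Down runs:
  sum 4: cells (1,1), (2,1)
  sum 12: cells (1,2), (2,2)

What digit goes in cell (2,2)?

3

4 in 2 cells must be {1,3}.
The 12 across and the 4 down share only 3, so (1,1) = 3.
(1,2) = 12 − 3 = 9 completes the 12 across.
(2,1) = 4 − 3 = 1 completes the 4 down.
(2,2) = 4 − 1 = 3 completes the 4 across.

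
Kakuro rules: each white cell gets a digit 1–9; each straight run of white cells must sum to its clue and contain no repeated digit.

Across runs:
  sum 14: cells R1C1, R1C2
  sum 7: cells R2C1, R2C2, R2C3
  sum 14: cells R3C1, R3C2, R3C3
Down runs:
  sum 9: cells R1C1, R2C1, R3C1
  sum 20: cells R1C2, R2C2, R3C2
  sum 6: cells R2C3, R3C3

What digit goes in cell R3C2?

7 in 3 cells must be {1,2,4}.
Only 4 fits R2C2 under both its across sum 7 and down sum 20.
Given what's placed, R1C2 must be 9 to fit the 14 across and 20 down.
R3C2 = 20 − 13 = 7 completes the 20 down.

7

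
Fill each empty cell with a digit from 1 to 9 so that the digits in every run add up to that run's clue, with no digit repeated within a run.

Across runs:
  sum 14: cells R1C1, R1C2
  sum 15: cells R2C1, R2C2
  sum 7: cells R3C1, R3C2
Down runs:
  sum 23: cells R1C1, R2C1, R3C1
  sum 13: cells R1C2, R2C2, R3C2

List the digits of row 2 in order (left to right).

8 7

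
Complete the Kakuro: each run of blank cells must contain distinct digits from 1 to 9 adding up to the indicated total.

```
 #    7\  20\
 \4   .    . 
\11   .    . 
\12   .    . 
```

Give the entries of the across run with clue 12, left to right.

4 in 2 cells must be {1,3}; 7 in 3 cells must be {1,2,4}.
The 4 across and the 7 down share only 1, so R1C1 = 1.
R1C2 = 4 − 1 = 3 completes the 4 across.
Given what's placed, R3C1 must be 4 to fit the 12 across and 7 down.
R3C2 = 12 − 4 = 8 completes the 12 across.
R2C1 = 7 − 5 = 2 completes the 7 down.
R2C2 = 11 − 2 = 9 completes the 11 across.

4 8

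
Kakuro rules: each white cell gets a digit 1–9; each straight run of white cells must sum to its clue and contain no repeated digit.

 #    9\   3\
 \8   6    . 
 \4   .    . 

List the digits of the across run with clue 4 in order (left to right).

3 1

4 in 2 cells must be {1,3}; 3 in 2 cells must be {1,2}.
R1C2 = 8 − 6 = 2 completes the 8 across.
R2C1 = 9 − 6 = 3 completes the 9 down.
R2C2 = 4 − 3 = 1 completes the 4 across.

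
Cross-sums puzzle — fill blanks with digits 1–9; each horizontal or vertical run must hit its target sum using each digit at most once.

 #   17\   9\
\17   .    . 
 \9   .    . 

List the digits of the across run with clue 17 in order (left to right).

9 8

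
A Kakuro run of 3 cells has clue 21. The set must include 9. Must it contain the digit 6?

No

Counterexample: {4,8,9} sums to 21 under that restriction without using 6.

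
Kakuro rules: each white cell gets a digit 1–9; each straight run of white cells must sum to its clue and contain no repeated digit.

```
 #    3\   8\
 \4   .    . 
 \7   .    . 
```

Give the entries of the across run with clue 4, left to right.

1 3

4 in 2 cells must be {1,3}; 3 in 2 cells must be {1,2}.
The 4 across and the 3 down share only 1, so R1C1 = 1.
R1C2 = 4 − 1 = 3 completes the 4 across.
R2C1 = 3 − 1 = 2 completes the 3 down.
R2C2 = 7 − 2 = 5 completes the 7 across.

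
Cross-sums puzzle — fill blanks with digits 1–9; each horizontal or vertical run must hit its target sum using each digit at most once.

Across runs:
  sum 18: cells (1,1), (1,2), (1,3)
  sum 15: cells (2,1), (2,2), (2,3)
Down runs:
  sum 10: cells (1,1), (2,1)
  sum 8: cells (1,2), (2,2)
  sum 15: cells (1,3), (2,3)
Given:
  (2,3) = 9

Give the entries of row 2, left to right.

1 5 9

(1,3) = 15 − 9 = 6 completes the 15 down.
No cell is forced outright now. (1,2) can only be 3 or 5 or 7 (the digits allowed by both its 18 across and its 8 down). If (1,2) = 5: that forces (1,1) = 7, after which (2,1) would have to be in {1,2,4,5} for the 15 across but in {3} for the 10 down — contradiction. If (1,2) = 7: then (1,1) would have to be in {5} for the 18 across but in {1,2,3,4,6,7,8,9} for the 10 down — contradiction. So (1,2) = 3.
(1,1) = 18 − 9 = 9 completes the 18 across.
(2,1) = 10 − 9 = 1 completes the 10 down.
(2,2) = 15 − 10 = 5 completes the 15 across.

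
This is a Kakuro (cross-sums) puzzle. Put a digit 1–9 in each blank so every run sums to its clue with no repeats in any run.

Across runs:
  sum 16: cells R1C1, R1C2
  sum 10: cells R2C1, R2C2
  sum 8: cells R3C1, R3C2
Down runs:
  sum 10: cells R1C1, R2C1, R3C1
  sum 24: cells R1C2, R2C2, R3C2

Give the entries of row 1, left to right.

7, 9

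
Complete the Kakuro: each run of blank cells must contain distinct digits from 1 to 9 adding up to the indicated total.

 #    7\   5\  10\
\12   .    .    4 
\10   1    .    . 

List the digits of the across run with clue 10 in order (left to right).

R1C1 = 7 − 1 = 6 completes the 7 down.
R1C2 = 12 − 10 = 2 completes the 12 across.
R2C2 = 5 − 2 = 3 completes the 5 down.
R2C3 = 10 − 4 = 6 completes the 10 across.

1, 3, 6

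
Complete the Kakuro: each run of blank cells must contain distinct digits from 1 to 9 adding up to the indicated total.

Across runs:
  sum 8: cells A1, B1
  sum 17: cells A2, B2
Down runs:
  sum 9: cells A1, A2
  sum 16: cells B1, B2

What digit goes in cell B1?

17 in 2 cells must be {8,9}; 16 in 2 cells must be {7,9}.
The 8 across and the 16 down share only 7, so B1 = 7.
The 17 across and the 9 down share only 8, so A2 = 8.
B2 = 17 − 8 = 9 completes the 17 across.
A1 = 8 − 7 = 1 completes the 8 across.

7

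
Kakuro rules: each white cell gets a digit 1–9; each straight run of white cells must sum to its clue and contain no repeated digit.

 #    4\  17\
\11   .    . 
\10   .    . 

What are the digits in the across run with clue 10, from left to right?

4 in 2 cells must be {1,3}; 17 in 2 cells must be {8,9}.
The 11 across and the 4 down share only 3, so R1C1 = 3.
R1C2 = 11 − 3 = 8 completes the 11 across.
R2C1 = 4 − 3 = 1 completes the 4 down.
R2C2 = 10 − 1 = 9 completes the 10 across.

1 9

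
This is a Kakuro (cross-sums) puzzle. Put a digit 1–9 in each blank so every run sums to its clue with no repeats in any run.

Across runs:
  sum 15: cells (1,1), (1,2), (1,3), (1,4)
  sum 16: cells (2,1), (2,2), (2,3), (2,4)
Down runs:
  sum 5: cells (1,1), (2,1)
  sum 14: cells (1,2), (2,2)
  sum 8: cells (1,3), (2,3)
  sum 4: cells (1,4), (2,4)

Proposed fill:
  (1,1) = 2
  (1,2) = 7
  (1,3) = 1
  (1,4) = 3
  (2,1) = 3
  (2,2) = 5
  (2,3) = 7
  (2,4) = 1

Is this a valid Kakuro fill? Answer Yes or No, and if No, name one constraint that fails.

No — the down run (1,2)–(2,2) sums to 12, not 14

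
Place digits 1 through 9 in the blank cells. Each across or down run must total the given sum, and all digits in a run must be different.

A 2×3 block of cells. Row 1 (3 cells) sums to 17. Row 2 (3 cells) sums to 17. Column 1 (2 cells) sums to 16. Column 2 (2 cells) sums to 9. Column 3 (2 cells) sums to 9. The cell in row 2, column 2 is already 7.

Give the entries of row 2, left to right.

9 7 1

16 in 2 cells must be {7,9}.
(1,2) = 9 − 7 = 2 completes the 9 down.
(2,1) = 9: the only remaining digit allowed by both the 17 across and the 16 down.
(2,3) = 17 − 16 = 1 completes the 17 across.
(1,1) = 16 − 9 = 7 completes the 16 down.
(1,3) = 17 − 9 = 8 completes the 17 across.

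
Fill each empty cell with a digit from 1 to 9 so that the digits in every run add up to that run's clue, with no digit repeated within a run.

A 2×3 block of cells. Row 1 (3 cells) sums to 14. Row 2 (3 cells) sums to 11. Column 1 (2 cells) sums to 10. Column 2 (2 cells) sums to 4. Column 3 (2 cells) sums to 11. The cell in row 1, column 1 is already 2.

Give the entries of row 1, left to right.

2 3 9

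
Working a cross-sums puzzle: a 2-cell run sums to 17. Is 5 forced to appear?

No

The only way to make 17 from 2 distinct digits is {8,9}, which does not contain 5.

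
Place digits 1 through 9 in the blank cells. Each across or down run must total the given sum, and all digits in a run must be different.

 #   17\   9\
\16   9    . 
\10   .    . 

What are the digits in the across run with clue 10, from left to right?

8 2

16 in 2 cells must be {7,9}; 17 in 2 cells must be {8,9}.
R1C2 = 16 − 9 = 7 completes the 16 across.
R2C1 = 17 − 9 = 8 completes the 17 down.
R2C2 = 10 − 8 = 2 completes the 10 across.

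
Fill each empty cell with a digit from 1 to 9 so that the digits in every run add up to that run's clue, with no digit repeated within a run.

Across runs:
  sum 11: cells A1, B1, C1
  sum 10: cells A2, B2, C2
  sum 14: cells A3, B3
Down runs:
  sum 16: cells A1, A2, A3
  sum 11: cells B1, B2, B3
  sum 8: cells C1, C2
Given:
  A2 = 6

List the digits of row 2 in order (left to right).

6, 1, 3

No cell is forced outright now. A3 can only be 8 or 9 (the digits allowed by both its 14 across and its 16 down). If A3 = 9: that forces A1 = 1, B3 = 5, after which B2 would have to be in {1,3} for the 10 across but in {2,4} for the 11 down — contradiction. So A3 = 8.
A1 = 16 − 14 = 2 completes the 16 down.
B3 = 14 − 8 = 6 completes the 14 across.
No cell is forced outright now. B2 can only be 1 or 3 (the digits allowed by both its 10 across and its 11 down). If B2 = 3: then B1 would have to be in {1,3,4,5,6,8} for the 11 across but in {2} for the 11 down — contradiction. So B2 = 1.
B1 = 11 − 7 = 4 completes the 11 down.
C1 = 11 − 6 = 5 completes the 11 across.
C2 = 10 − 7 = 3 completes the 10 across.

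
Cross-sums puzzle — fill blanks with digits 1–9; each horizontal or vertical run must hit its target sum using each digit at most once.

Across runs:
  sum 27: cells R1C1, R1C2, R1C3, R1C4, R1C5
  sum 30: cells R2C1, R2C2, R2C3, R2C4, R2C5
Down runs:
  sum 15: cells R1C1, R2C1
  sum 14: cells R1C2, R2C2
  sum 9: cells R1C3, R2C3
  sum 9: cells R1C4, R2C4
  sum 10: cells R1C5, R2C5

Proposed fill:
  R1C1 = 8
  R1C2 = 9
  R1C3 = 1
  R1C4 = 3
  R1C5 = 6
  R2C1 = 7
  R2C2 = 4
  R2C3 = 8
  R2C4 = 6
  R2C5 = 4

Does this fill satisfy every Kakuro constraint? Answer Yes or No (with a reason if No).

No — the down run R1C2–R2C2 sums to 13, not 14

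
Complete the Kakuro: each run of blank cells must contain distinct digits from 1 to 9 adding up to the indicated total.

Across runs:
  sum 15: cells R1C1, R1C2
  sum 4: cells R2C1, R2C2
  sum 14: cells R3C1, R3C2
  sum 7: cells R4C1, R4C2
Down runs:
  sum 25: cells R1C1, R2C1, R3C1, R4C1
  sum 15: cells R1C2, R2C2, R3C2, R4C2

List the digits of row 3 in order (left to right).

9 5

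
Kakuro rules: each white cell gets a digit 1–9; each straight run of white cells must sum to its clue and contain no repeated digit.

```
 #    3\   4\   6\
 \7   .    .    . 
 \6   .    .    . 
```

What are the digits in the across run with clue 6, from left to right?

7 in 3 cells must be {1,2,4}; 6 in 3 cells must be {1,2,3}; 3 in 2 cells must be {1,2}.
The 7 across and the 4 down share only 1, so R1C2 = 1.
R2C2 = 4 − 1 = 3 completes the 4 down.
Given what's placed, R1C1 must be 2 to fit the 7 across and 3 down.
R1C3 = 7 − 3 = 4 completes the 7 across.
R2C1 = 3 − 2 = 1 completes the 3 down.
R2C3 = 6 − 4 = 2 completes the 6 across.

1 3 2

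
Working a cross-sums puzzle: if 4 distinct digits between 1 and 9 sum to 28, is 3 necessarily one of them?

Counterexample: {4,7,8,9} sums to 28 without using 3.

No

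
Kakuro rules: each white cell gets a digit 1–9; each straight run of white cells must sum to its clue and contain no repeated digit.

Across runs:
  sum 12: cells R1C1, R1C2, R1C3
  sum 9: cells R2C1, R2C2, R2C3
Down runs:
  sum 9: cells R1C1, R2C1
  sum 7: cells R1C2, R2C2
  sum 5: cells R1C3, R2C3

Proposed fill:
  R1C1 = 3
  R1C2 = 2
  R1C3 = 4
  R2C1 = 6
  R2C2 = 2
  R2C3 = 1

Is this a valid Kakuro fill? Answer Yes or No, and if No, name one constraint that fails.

No — the across run R1C1–R1C3 sums to 9, not 12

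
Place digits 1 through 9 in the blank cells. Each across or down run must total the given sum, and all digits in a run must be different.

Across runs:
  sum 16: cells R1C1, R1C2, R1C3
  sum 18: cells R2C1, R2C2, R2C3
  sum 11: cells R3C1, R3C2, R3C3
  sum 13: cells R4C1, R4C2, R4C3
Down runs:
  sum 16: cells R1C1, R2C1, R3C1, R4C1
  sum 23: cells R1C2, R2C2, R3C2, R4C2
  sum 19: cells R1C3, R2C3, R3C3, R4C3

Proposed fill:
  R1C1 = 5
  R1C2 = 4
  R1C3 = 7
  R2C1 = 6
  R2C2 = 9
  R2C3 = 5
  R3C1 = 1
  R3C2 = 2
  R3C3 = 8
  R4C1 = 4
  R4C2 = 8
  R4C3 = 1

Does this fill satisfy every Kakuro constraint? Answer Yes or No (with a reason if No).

No — the down run R1C3–R4C3 sums to 21, not 19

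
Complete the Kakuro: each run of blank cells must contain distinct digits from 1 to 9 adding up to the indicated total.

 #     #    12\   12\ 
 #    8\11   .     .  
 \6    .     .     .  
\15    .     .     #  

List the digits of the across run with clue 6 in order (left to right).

6 in 3 cells must be {1,2,3}.
The 6 across and the 12 down share only 3, so R2C3 = 3.
R1C3 = 12 − 3 = 9 completes the 12 down.
R1C2 = 11 − 9 = 2 completes the 11 across.
R2C2 = 1: the only remaining digit allowed by both the 6 across and the 12 down.
R3C2 = 12 − 3 = 9 completes the 12 down.
R2C1 = 6 − 4 = 2 completes the 6 across.
R3C1 = 15 − 9 = 6 completes the 15 across.

2 1 3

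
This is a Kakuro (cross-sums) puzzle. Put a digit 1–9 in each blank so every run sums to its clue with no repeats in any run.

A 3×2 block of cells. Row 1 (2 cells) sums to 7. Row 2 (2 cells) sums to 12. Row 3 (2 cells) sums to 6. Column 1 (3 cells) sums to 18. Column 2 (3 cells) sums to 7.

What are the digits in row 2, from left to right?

8 4

7 in 3 cells must be {1,2,4}.
The 12 across and the 7 down share only 4, so (2,2) = 4.
(2,1) = 12 − 4 = 8 completes the 12 across.
Nothing is forced directly, so branch on (1,2), whose candidates are 1 or 2. If (1,2) = 2: then (1,1) would have to be in {5} for the 7 across but in {1,3,4,6,7,9} for the 18 down — contradiction. So (1,2) = 1.
(1,1) = 7 − 1 = 6 completes the 7 across.
(3,1) = 18 − 14 = 4 completes the 18 down.
(3,2) = 6 − 4 = 2 completes the 6 across.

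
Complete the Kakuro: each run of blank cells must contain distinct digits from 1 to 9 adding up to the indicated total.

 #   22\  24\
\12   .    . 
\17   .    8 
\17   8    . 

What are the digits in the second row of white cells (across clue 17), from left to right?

17 in 2 cells must be {8,9}; 24 in 3 cells must be {7,8,9}.
R2C1 = 17 − 8 = 9 completes the 17 across.
R3C2 = 17 − 8 = 9 completes the 17 across.
R1C1 = 22 − 17 = 5 completes the 22 down.
R1C2 = 12 − 5 = 7 completes the 12 across.

9, 8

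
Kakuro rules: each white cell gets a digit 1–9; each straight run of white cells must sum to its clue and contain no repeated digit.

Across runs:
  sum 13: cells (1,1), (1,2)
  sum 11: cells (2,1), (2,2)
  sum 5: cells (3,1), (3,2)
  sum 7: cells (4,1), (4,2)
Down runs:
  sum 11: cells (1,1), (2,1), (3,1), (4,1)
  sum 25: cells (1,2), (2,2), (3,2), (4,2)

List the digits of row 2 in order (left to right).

11 in 4 cells must be {1,2,3,5}.
Only 5 fits (1,1) under both its across sum 13 and down sum 11.
(1,2) = 13 − 5 = 8 completes the 13 across.
Nothing is forced directly, so branch on (2,1), whose candidates are 2 or 3. If (2,1) = 3: then (2,2) would have to be in {8} for the 11 across but in {1,2,3,4,5,6,7,9} for the 25 down — contradiction. So (2,1) = 2.
(2,2) = 11 − 2 = 9 completes the 11 across.

2, 9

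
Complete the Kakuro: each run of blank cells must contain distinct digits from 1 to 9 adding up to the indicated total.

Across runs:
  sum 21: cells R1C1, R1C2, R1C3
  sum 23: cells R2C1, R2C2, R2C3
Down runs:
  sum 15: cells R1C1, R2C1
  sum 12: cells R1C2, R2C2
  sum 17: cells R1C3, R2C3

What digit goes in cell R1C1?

9

23 in 3 cells must be {6,8,9}; 17 in 2 cells must be {8,9}.
Nothing is forced directly, so branch on R2C2, whose candidates are 8 or 9. If R2C2 = 9: then R1C2 would have to be in {4,5,6,7,8,9} for the 21 across but in {3} for the 12 down — contradiction. So R2C2 = 8.
R1C2 = 12 − 8 = 4 completes the 12 down.
Given what's placed, R2C3 must be 9 to fit the 23 across and 17 down.
R1C3 = 17 − 9 = 8 completes the 17 down.
R2C1 = 23 − 17 = 6 completes the 23 across.
R1C1 = 21 − 12 = 9 completes the 21 across.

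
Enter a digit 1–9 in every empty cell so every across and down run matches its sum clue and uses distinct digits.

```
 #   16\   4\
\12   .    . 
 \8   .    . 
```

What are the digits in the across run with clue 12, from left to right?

9, 3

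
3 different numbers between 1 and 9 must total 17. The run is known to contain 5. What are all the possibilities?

3 distinct digits from 1–9 sum between 6 and 24.
Keeping only sets containing 5.

{3,5,9}; {4,5,8}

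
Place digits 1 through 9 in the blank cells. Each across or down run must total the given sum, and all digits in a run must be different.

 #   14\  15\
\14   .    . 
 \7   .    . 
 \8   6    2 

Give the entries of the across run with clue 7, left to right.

Given what's placed, R1C1 must be 5 to fit the 14 across and 14 down.
R1C2 = 14 − 5 = 9 completes the 14 across.
R2C1 = 14 − 11 = 3 completes the 14 down.
R2C2 = 7 − 3 = 4 completes the 7 across.

3 4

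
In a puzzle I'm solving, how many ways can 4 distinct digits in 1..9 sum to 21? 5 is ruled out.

6

4 distinct digits from 1–9 sum between 10 and 30.
Dropping sets that contain 5.
Enumerating: {1,3,8,9}, {1,4,7,9}, {2,3,7,9}, {2,4,6,9}, {2,4,7,8}, {3,4,6,8}.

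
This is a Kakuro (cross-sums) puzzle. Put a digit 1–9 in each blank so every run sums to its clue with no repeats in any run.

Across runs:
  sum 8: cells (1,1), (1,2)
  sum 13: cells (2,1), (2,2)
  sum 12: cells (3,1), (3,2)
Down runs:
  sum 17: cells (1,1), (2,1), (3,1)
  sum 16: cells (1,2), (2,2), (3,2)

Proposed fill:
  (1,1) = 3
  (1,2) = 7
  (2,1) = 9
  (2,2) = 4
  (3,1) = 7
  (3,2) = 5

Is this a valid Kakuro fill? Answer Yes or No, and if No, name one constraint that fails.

No — the down run (1,1)–(3,1) sums to 19, not 17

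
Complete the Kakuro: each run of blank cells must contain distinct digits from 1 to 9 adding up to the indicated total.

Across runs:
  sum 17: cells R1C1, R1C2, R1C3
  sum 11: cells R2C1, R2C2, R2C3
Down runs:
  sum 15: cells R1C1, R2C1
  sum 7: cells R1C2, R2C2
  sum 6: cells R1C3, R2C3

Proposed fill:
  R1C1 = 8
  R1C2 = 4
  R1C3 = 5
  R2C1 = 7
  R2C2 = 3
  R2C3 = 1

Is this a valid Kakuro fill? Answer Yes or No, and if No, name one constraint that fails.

Across: 8+4+5=17; 7+3+1=11. Down: 8+7=15; 4+3=7; 5+1=6. No digit repeats within any run.

Yes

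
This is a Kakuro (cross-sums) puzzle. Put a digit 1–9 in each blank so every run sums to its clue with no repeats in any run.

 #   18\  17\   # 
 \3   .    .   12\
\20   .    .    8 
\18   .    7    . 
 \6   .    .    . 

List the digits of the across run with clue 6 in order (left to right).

2 3 1

3 in 2 cells must be {1,2}; 6 in 3 cells must be {1,2,3}.
Given what's placed, R3C3 must be 3 to fit the 18 across and 12 down.
R4C3 = 12 − 11 = 1 completes the 12 down.
R3C1 = 18 − 10 = 8 completes the 18 across.
Nothing is forced directly, so branch on R2C2, whose candidates are 3 or 5. If R2C2 = 3: then R2C1 would have to be in {9} for the 20 across but in {1,2,3,4,5,6,7} for the 18 down — contradiction. So R2C2 = 5.
R2C1 = 20 − 13 = 7 completes the 20 across.
R4C1 = 2: the only remaining digit allowed by both the 6 across and the 18 down.
R4C2 = 6 − 3 = 3 completes the 6 across.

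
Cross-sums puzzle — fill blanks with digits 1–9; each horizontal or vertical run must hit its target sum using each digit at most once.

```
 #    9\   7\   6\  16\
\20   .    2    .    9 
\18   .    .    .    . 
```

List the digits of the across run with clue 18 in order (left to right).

16 in 2 cells must be {7,9}.
R2C2 = 7 − 2 = 5 completes the 7 down.
R2C4 = 16 − 9 = 7 completes the 16 down.
Nothing is forced directly, so branch on R2C1, whose candidates are 2 or 4. If R2C1 = 2: then R1C1 would have to be in {1,3,4,5,6,8} for the 20 across but in {7} for the 9 down — contradiction. So R2C1 = 4.
R1C1 = 9 − 4 = 5 completes the 9 down.
R1C3 = 20 − 16 = 4 completes the 20 across.
R2C3 = 18 − 16 = 2 completes the 18 across.

4 5 2 7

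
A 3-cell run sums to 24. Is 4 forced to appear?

No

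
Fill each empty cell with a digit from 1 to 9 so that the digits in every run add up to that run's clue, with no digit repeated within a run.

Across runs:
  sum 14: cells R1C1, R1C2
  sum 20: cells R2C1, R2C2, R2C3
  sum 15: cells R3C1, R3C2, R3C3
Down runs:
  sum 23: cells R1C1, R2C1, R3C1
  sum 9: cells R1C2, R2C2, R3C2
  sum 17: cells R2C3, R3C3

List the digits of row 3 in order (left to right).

6 1 8

23 in 3 cells must be {6,8,9}; 17 in 2 cells must be {8,9}.
Nothing is forced directly, so branch on R1C2, whose candidates are 5 or 6. If R1C2 = 6: that forces R1C1 = 8, after which R2C2 would have to be in {3,4,5,6,7,8,9} for the 20 across but in {1,2} for the 9 down — contradiction. So R1C2 = 5.
R1C1 = 14 − 5 = 9 completes the 14 across.
Given what's placed, R2C2 must be 3 to fit the 20 across and 9 down.
R3C2 = 9 − 8 = 1 completes the 9 down.
R2C1 = 8: the only remaining digit allowed by both the 20 across and the 23 down.
R2C3 = 20 − 11 = 9 completes the 20 across.
R3C1 = 23 − 17 = 6 completes the 23 down.
R3C3 = 15 − 7 = 8 completes the 15 across.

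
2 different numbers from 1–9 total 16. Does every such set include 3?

The only way to make 16 from 2 distinct digits is {7,9}, which does not contain 3.

No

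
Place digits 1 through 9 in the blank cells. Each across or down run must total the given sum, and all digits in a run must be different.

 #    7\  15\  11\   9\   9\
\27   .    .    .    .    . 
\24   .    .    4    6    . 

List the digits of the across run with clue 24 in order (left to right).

R1C3 = 11 − 4 = 7 completes the 11 down.
R1C4 = 9 − 6 = 3 completes the 9 down.
Nothing is forced directly, so branch on R1C2, whose candidates are 6 or 8 or 9. If R1C2 = 6: that forces R1C1 = 2, after which R1C5 would have to be in {9} for the 27 across but in {1,2,3,4,5,6,7,8} for the 9 down — contradiction. If R1C2 = 9: then R2C2 would have to be in {1,2,3,5,7,8,9} for the 24 across but in {6} for the 15 down — contradiction. So R1C2 = 8.
R2C2 = 15 − 8 = 7 completes the 15 down.
Nothing is forced directly, so branch on R2C1, whose candidates are 2 or 5. If R2C1 = 5: then R1C1 would have to be in {4,5} for the 27 across but in {2} for the 7 down — contradiction. So R2C1 = 2.
R1C1 = 7 − 2 = 5 completes the 7 down.
R1C5 = 27 − 23 = 4 completes the 27 across.
R2C5 = 24 − 19 = 5 completes the 24 across.

2 7 4 6 5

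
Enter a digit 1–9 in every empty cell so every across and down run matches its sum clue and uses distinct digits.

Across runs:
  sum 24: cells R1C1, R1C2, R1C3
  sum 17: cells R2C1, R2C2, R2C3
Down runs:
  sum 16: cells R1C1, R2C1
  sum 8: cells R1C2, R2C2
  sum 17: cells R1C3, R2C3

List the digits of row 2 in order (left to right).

24 in 3 cells must be {7,8,9}; 16 in 2 cells must be {7,9}; 17 in 2 cells must be {8,9}.
The 24 across and the 8 down share only 7, so R1C2 = 7.
R2C2 = 8 − 7 = 1 completes the 8 down.
Given what's placed, R2C3 must be 9 to fit the 17 across and 17 down.
R1C1 = 9: the only remaining digit allowed by both the 24 across and the 16 down.
R1C3 = 24 − 16 = 8 completes the 24 across.
R2C1 = 17 − 10 = 7 completes the 17 across.

7 1 9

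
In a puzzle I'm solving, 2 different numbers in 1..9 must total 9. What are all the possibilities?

2 distinct digits from 1–9 sum between 3 and 17.

{1,8}; {2,7}; {3,6}; {4,5}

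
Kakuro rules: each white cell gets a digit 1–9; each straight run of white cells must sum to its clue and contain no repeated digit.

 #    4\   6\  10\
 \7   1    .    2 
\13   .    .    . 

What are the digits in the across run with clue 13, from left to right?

3, 2, 8

7 in 3 cells must be {1,2,4}; 4 in 2 cells must be {1,3}.
R1C2 = 7 − 3 = 4 completes the 7 across.
R2C1 = 4 − 1 = 3 completes the 4 down.
R2C2 = 6 − 4 = 2 completes the 6 down.
R2C3 = 13 − 5 = 8 completes the 13 across.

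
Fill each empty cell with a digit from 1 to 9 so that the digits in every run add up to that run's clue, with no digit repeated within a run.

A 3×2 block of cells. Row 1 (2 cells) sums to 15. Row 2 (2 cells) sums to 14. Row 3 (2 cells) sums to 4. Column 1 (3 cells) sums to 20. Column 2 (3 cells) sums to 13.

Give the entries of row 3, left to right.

4 in 2 cells must be {1,3}.
The 4 across and the 20 down share only 3, so (3,1) = 3.
(3,2) = 4 − 3 = 1 completes the 4 across.
Nothing is forced directly, so branch on (1,1), whose candidates are 8 or 9. If (1,1) = 9: then (1,2) would have to be in {6} for the 15 across but in {3,4,5,7,8,9} for the 13 down — contradiction. So (1,1) = 8.
(1,2) = 15 − 8 = 7 completes the 15 across.
(2,1) = 20 − 11 = 9 completes the 20 down.
(2,2) = 14 − 9 = 5 completes the 14 across.

3 1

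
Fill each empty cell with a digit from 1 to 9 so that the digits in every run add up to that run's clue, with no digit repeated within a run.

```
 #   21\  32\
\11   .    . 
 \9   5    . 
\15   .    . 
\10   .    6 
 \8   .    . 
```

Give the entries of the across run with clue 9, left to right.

5, 4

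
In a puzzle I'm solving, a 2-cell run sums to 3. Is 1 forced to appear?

The only way to make 3 from 2 distinct digits is {1,2}, which contains 1.

Yes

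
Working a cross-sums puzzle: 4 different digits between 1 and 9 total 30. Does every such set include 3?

No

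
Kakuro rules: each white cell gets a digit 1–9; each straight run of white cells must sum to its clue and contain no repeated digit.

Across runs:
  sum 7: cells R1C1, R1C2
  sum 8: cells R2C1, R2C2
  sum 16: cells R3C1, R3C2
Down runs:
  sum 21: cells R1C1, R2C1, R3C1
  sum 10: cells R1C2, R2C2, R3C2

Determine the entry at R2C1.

16 in 2 cells must be {7,9}.
The 16 across and the 10 down share only 7, so R3C2 = 7.
R3C1 = 16 − 7 = 9 completes the 16 across.
Nothing is forced directly, so branch on R1C1, whose candidates are 4 or 5. If R1C1 = 4: then R1C2 would have to be in {3} for the 7 across but in {1,2} for the 10 down — contradiction. So R1C1 = 5.
R1C2 = 7 − 5 = 2 completes the 7 across.
R2C1 = 21 − 14 = 7 completes the 21 down.
R2C2 = 8 − 7 = 1 completes the 8 across.

7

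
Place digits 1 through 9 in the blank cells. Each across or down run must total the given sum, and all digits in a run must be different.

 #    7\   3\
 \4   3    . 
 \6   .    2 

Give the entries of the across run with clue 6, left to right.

4 2

4 in 2 cells must be {1,3}; 3 in 2 cells must be {1,2}.
R1C2 = 4 − 3 = 1 completes the 4 across.
R2C1 = 6 − 2 = 4 completes the 6 across.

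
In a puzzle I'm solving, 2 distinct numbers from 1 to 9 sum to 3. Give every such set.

2 distinct digits from 1–9 sum between 3 and 17.
Only one set works: {1,2}.

{1,2}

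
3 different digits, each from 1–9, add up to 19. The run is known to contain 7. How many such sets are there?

3 distinct digits from 1–9 sum between 6 and 24.
Keeping only sets containing 7.
Enumerating: {3,7,9}, {4,7,8}.

2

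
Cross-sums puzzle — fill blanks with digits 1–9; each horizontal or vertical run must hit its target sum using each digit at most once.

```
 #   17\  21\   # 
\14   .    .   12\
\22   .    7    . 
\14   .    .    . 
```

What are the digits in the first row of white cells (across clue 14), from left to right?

Given what's placed, R2C3 must be 9 to fit the 22 across and 12 down.
R3C3 = 12 − 9 = 3 completes the 12 down.
R2C1 = 22 − 16 = 6 completes the 22 across.
Nothing is forced directly, so branch on R1C1, whose candidates are 8 or 9. If R1C1 = 8: that forces R1C2 = 6, after which R3C1 would have to be in {2,4,5,6,7,9} for the 14 across but in {3} for the 17 down — contradiction. So R1C1 = 9.
R1C2 = 14 − 9 = 5 completes the 14 across.
R3C1 = 17 − 15 = 2 completes the 17 down.
R3C2 = 14 − 5 = 9 completes the 14 across.

9 5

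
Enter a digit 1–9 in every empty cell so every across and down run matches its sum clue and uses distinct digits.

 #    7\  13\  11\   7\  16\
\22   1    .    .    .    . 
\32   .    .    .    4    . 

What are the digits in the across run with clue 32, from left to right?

16 in 2 cells must be {7,9}.
R1C4 = 7 − 4 = 3 completes the 7 down.
R2C1 = 7 − 1 = 6 completes the 7 down.
R2C5 = 9: the only remaining digit allowed by both the 32 across and the 16 down.
R1C5 = 16 − 9 = 7 completes the 16 down.
Nothing is forced directly, so branch on R2C2, whose candidates are 5 or 8. If R2C2 = 5: then R1C2 would have to be in {2,5,6,9} for the 22 across but in {8} for the 13 down — contradiction. So R2C2 = 8.
R1C2 = 13 − 8 = 5 completes the 13 down.
R1C3 = 22 − 16 = 6 completes the 22 across.
R2C3 = 32 − 27 = 5 completes the 32 across.

6, 8, 5, 4, 9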